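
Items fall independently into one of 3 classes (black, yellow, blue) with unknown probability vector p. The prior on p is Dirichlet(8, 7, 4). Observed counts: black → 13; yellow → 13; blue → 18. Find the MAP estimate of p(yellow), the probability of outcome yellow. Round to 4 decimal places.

The posterior is Dirichlet(αᵢ + nᵢ) = Dirichlet(21, 20, 22).
For a Dirichlet(a₁,…,a_K) with all aᵢ > 1, the mode has j-th component (aⱼ − 1)/(Σaᵢ − K).
Here Σaᵢ = 63 and K = 3, so p(yellow) = (20 − 1)/(63 − 3) = 19/60 ≈ 0.3167.

MAP estimate of p(yellow) = 0.3167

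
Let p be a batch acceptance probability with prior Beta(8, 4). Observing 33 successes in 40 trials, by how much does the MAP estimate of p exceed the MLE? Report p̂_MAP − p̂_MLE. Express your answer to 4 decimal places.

Posterior is Beta(41, 11); MAP = (41−1)/(52−2) = 40/50 ≈ 0.80000.
MLE ignores the prior: p̂_MLE = k/n = 33/40 ≈ 0.82500.
Difference = 40/50 − 33/40 = -1/40 ≈ -0.0250.

MAP − MLE = -0.0250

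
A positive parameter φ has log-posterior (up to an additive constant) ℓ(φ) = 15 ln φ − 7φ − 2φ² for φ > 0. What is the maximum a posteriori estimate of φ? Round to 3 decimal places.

φ̂_MAP = 1.250

ℓ'(φ) = 15/φ − 7 − 4φ. Setting this to zero and multiplying by φ: 4φ² + 7φ − 15 = 0.
φ = (−7 + √(7² + 4·4·15)) / (2·4) = (−7 + √289) / 8 = (−7 + 17)/8 = 5/4.
ℓ''(φ) = −15/φ² − 4 < 0, confirming a maximum.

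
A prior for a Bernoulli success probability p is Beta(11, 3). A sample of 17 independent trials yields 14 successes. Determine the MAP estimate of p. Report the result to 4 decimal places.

Prior: Beta(11, 3).
Data: 14 successes in 17 trials. The binomial likelihood contributes p^14(1−p)^3, so the posterior is Beta(11+14, 3+3) = Beta(25, 6).
For Beta(a, b) with a, b > 1 the mode is (a−1)/(a+b−2) = 24/29 ≈ 0.8276.

p̂_MAP = 0.8276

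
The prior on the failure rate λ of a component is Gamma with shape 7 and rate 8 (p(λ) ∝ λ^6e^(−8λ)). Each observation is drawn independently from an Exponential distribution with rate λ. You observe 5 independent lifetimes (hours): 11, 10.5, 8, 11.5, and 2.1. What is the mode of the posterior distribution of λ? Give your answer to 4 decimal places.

The Exponential(rate=λ) likelihood is ∝ λ^n e^(−λΣtᵢ). Here n = 5 and Σtᵢ = 11 + 10.5 + 8 + 11.5 + 2.1 = 43.1.
Posterior ∝ λ^6e^(−8λ) · λ^5e^(−43.1λ) = λ^11e^(−51.1λ), i.e. Gamma(12, 51.1).
Mode = (a−1)/b = 11/51.1 ≈ 0.2153.

λ̂_MAP = 0.2153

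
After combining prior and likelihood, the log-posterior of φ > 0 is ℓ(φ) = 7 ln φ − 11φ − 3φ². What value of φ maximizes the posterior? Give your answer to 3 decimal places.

φ̂_MAP = 0.500

ℓ'(φ) = 7/φ − 11 − 6φ. Setting this to zero and multiplying by φ: 6φ² + 11φ − 7 = 0.
φ = (−11 + √(11² + 4·6·7)) / (2·6) = (−11 + √289) / 12 = (−11 + 17)/12 = 1/2.
ℓ''(φ) = −7/φ² − 6 < 0, confirming a maximum.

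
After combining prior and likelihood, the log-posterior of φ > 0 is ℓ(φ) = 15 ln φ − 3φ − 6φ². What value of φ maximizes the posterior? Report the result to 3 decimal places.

ℓ'(φ) = 15/φ − 3 − 12φ. Setting this to zero and multiplying by φ: 12φ² + 3φ − 15 = 0.
φ = (−3 + √(3² + 4·12·15)) / (2·12) = (−3 + √729) / 24 = (−3 + 27)/24 = 1.
ℓ''(φ) = −15/φ² − 12 < 0, confirming a maximum.

φ̂_MAP = 1.000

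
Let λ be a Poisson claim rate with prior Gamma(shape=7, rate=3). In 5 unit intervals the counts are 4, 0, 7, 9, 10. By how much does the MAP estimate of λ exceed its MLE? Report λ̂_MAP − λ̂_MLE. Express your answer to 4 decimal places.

MAP − MLE = -1.5000

Σxᵢ = 30. Posterior is Gamma(37, 8); MAP = (37−1)/8 = 36/8 ≈ 4.50000.
MLE = x̄ = 30/5 ≈ 6.00000.
Difference = 36/8 − 30/5 = -3/2 ≈ -1.5000.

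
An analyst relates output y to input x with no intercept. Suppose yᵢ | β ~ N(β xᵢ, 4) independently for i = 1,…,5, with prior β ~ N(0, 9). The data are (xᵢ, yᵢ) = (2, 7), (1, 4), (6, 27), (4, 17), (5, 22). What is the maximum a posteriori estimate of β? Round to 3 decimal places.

β̂_MAP = 4.342

log p(β | y) = −Σ(yᵢ − βxᵢ)²/(2·4) − β²/(2·9) + const.
Setting the derivative to zero: Σxᵢ(yᵢ − βxᵢ)/4 − β/9 = 0, so β = Σxᵢyᵢ / (Σxᵢ² + σ²/τ²).
Σxᵢyᵢ = 2·7 + 1·4 + 6·27 + 4·17 + 5·22 = 358; Σxᵢ² = 82; σ²/τ² = 4/9.
β̂_MAP = 358 / (82 + 4/9) = 358/(742/9) = 1611/371 ≈ 4.342.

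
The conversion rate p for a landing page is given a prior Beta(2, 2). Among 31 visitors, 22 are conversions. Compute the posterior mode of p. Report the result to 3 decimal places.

Prior: Beta(2, 2).
Data: 22 successes in 31 trials. The binomial likelihood contributes p^22(1−p)^9, so the posterior is Beta(2+22, 2+9) = Beta(24, 11).
For Beta(a, b) with a, b > 1 the mode is (a−1)/(a+b−2) = 23/33 ≈ 0.697.

p̂_MAP = 0.697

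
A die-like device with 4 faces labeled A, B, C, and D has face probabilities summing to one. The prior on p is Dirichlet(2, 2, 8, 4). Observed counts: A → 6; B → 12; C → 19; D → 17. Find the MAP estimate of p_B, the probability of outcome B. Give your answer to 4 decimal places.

The posterior is Dirichlet(αᵢ + nᵢ) = Dirichlet(8, 14, 27, 21).
For a Dirichlet(a₁,…,a_K) with all aᵢ > 1, the mode has j-th component (aⱼ − 1)/(Σaᵢ − K).
Here Σaᵢ = 70 and K = 4, so p_B = (14 − 1)/(70 − 4) = 13/66 ≈ 0.1970.

MAP estimate of p_B = 0.1970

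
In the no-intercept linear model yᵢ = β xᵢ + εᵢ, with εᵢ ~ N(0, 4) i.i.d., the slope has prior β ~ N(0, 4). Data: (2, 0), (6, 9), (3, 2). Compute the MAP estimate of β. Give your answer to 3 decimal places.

log p(β | y) = −Σ(yᵢ − βxᵢ)²/(2·4) − β²/(2·4) + const.
Setting the derivative to zero: Σxᵢ(yᵢ − βxᵢ)/4 − β/4 = 0, so β = Σxᵢyᵢ / (Σxᵢ² + σ²/τ²).
Σxᵢyᵢ = 2·0 + 6·9 + 3·2 = 60; Σxᵢ² = 49; σ²/τ² = 1.
β̂_MAP = 60 / (49 + 1) = 60/50 ≈ 1.200.

β̂_MAP = 1.200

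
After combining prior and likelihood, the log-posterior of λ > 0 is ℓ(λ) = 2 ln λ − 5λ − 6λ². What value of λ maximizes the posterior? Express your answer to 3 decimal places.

λ̂_MAP = 0.250

ℓ'(λ) = 2/λ − 5 − 12λ. Setting this to zero and multiplying by λ: 12λ² + 5λ − 2 = 0.
λ = (−5 + √(5² + 4·12·2)) / (2·12) = (−5 + √121) / 24 = (−5 + 11)/24 = 1/4.
ℓ''(λ) = −2/λ² − 12 < 0, confirming a maximum.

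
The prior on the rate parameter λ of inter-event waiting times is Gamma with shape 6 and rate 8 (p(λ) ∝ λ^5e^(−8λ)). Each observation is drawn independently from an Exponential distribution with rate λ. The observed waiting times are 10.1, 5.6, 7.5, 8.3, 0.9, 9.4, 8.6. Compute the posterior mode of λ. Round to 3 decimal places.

λ̂_MAP = 0.205

The Exponential(rate=λ) likelihood is ∝ λ^n e^(−λΣtᵢ). Here n = 7 and Σtᵢ = 10.1 + 5.6 + 7.5 + 8.3 + 0.9 + 9.4 + 8.6 = 50.4.
Posterior ∝ λ^5e^(−8λ) · λ^7e^(−50.4λ) = λ^12e^(−58.4λ), i.e. Gamma(13, 58.4).
Mode = (a−1)/b = 12/58.4 ≈ 0.205.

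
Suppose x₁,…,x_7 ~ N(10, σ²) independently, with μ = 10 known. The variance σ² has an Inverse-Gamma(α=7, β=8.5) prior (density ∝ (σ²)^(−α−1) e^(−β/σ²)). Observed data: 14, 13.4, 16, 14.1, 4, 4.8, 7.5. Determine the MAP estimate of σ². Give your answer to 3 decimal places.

σ̂²_MAP = 7.246

Sum of squared deviations about the known mean: SS = (14−10)² + (13.4−10)² + (16−10)² + (14.1−10)² + (4−10)² + (4.8−10)² + (7.5−10)² = 149.66.
The Normal likelihood contributes (σ²)^(−n/2) exp(−SS/(2σ²)), so the posterior is Inverse-Gamma(α + n/2, β + SS/2) = Inverse-Gamma(10.5, 83.33).
The mode of Inverse-Gamma(a, b) is b/(a+1) = 83.33/11.5 ≈ 7.246.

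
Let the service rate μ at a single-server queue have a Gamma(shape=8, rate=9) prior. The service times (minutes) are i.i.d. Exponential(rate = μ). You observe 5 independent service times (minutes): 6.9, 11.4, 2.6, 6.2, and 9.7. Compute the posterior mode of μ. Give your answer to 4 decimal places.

The Exponential(rate=μ) likelihood is ∝ μ^n e^(−μΣtᵢ). Here n = 5 and Σtᵢ = 6.9 + 11.4 + 2.6 + 6.2 + 9.7 = 36.8.
Posterior ∝ μ^7e^(−9μ) · μ^5e^(−36.8μ) = μ^12e^(−45.8μ), i.e. Gamma(13, 45.8).
Mode = (a−1)/b = 12/45.8 ≈ 0.2620.

μ̂_MAP = 0.2620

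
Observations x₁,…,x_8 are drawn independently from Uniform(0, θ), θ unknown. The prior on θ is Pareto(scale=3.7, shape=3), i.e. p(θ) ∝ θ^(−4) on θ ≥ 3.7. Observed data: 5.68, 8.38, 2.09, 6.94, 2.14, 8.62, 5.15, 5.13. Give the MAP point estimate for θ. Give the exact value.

θ̂_MAP = 8.62

The Uniform(0, θ) likelihood is θ^(−n) for θ ≥ max(xᵢ), zero otherwise. Here max(xᵢ) = 8.62.
Posterior ∝ θ^(−4) · θ^(−8) = θ^(−12) on θ ≥ max(3.7, 8.62) = 8.62.
This density is strictly decreasing in θ, so the posterior mode lies at the lower boundary of the support.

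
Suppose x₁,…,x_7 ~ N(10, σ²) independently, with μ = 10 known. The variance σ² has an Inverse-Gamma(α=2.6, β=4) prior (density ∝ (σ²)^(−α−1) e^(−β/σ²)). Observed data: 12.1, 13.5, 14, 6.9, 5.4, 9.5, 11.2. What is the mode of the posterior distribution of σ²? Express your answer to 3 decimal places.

σ̂²_MAP = 5.149

Sum of squared deviations about the known mean: SS = (12.1−10)² + (13.5−10)² + (14−10)² + (6.9−10)² + (5.4−10)² + (9.5−10)² + (11.2−10)² = 65.12.
The Normal likelihood contributes (σ²)^(−n/2) exp(−SS/(2σ²)), so the posterior is Inverse-Gamma(α + n/2, β + SS/2) = Inverse-Gamma(6.1, 36.56).
The mode of Inverse-Gamma(a, b) is b/(a+1) = 36.56/7.1 ≈ 5.149.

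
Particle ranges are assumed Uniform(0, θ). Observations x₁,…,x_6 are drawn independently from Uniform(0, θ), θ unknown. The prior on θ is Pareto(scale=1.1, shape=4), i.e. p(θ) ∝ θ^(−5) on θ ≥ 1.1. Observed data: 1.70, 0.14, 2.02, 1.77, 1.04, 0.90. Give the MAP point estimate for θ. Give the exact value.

θ̂_MAP = 2.02

The Uniform(0, θ) likelihood is θ^(−n) for θ ≥ max(xᵢ), zero otherwise. Here max(xᵢ) = 2.02.
Posterior ∝ θ^(−5) · θ^(−6) = θ^(−11) on θ ≥ max(1.1, 2.02) = 2.02.
This density is strictly decreasing in θ, so the posterior mode lies at the lower boundary of the support.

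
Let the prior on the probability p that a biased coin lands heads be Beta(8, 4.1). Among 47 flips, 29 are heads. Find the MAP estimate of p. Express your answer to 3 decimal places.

Prior: Beta(8, 4.1).
Data: 29 successes in 47 trials. The binomial likelihood contributes p^29(1−p)^18, so the posterior is Beta(8+29, 4.1+18) = Beta(37, 22.1).
For Beta(a, b) with a, b > 1 the mode is (a−1)/(a+b−2) = 36/57.1 ≈ 0.630.

p̂_MAP = 0.630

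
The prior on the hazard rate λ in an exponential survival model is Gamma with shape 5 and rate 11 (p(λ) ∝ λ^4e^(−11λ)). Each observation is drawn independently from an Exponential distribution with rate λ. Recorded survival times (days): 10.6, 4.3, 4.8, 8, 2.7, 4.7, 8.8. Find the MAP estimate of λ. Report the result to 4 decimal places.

The Exponential(rate=λ) likelihood is ∝ λ^n e^(−λΣtᵢ). Here n = 7 and Σtᵢ = 10.6 + 4.3 + 4.8 + 8 + 2.7 + 4.7 + 8.8 = 43.9.
Posterior ∝ λ^4e^(−11λ) · λ^7e^(−43.9λ) = λ^11e^(−54.9λ), i.e. Gamma(12, 54.9).
Mode = (a−1)/b = 11/54.9 ≈ 0.2004.

λ̂_MAP = 0.2004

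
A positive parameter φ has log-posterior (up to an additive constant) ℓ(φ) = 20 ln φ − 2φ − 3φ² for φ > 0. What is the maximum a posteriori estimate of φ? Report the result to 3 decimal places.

φ̂_MAP = 1.667

ℓ'(φ) = 20/φ − 2 − 6φ. Setting this to zero and multiplying by φ: 6φ² + 2φ − 20 = 0.
φ = (−2 + √(2² + 4·6·20)) / (2·6) = (−2 + √484) / 12 = (−2 + 22)/12 = 5/3.
ℓ''(φ) = −20/φ² − 6 < 0, confirming a maximum.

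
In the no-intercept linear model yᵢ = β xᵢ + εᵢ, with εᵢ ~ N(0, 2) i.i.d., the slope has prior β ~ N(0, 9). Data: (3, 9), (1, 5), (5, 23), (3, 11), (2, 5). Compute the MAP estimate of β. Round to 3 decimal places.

β̂_MAP = 3.940

log p(β | y) = −Σ(yᵢ − βxᵢ)²/(2·2) − β²/(2·9) + const.
Setting the derivative to zero: Σxᵢ(yᵢ − βxᵢ)/2 − β/9 = 0, so β = Σxᵢyᵢ / (Σxᵢ² + σ²/τ²).
Σxᵢyᵢ = 3·9 + 1·5 + 5·23 + 3·11 + 2·5 = 190; Σxᵢ² = 48; σ²/τ² = 2/9.
β̂_MAP = 190 / (48 + 2/9) = 190/(434/9) = 855/217 ≈ 3.940.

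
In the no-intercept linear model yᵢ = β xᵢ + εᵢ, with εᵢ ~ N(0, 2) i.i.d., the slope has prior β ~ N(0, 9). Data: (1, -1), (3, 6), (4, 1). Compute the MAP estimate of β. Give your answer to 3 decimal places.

β̂_MAP = 0.801

log p(β | y) = −Σ(yᵢ − βxᵢ)²/(2·2) − β²/(2·9) + const.
Setting the derivative to zero: Σxᵢ(yᵢ − βxᵢ)/2 − β/9 = 0, so β = Σxᵢyᵢ / (Σxᵢ² + σ²/τ²).
Σxᵢyᵢ = 1·(-1) + 3·6 + 4·1 = 21; Σxᵢ² = 26; σ²/τ² = 2/9.
β̂_MAP = 21 / (26 + 2/9) = 21/(236/9) = 189/236 ≈ 0.801.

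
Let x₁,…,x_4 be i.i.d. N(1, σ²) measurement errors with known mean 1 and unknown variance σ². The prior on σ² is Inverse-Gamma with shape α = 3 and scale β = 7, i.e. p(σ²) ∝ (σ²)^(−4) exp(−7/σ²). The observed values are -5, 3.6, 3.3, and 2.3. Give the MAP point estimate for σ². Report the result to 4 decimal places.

Sum of squared deviations about the known mean: SS = (-5−1)² + (3.6−1)² + (3.3−1)² + (2.3−1)² = 49.74.
The Normal likelihood contributes (σ²)^(−n/2) exp(−SS/(2σ²)), so the posterior is Inverse-Gamma(α + n/2, β + SS/2) = Inverse-Gamma(5, 31.87).
The mode of Inverse-Gamma(a, b) is b/(a+1) = 31.87/6 ≈ 5.3117.

σ̂²_MAP = 5.3117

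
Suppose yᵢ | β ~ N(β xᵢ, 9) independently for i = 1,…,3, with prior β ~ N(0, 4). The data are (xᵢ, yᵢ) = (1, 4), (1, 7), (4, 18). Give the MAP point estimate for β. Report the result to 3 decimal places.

log p(β | y) = −Σ(yᵢ − βxᵢ)²/(2·9) − β²/(2·4) + const.
Setting the derivative to zero: Σxᵢ(yᵢ − βxᵢ)/9 − β/4 = 0, so β = Σxᵢyᵢ / (Σxᵢ² + σ²/τ²).
Σxᵢyᵢ = 1·4 + 1·7 + 4·18 = 83; Σxᵢ² = 18; σ²/τ² = 2.25.
β̂_MAP = 83 / (18 + 2.25) = 83/20.25 ≈ 4.099.

β̂_MAP = 4.099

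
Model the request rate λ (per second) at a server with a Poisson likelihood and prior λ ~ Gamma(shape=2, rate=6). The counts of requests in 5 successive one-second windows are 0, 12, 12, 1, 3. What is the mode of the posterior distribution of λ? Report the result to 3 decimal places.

Σxᵢ = 0+12+12+1+3 = 28, with n = 5.
Posterior ∝ λe^(−6λ) · λ^28e^(−5λ) = λ^29e^(−11λ), i.e. Gamma(shape=30, rate=11).
The mode of a Gamma(a, b) with a ≥ 1 (shape–rate) is (a−1)/b = 29/11 ≈ 2.636.

λ̂_MAP = 2.636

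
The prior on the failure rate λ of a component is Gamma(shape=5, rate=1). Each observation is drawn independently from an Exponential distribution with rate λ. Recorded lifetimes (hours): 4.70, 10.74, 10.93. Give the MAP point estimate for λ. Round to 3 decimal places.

The Exponential(rate=λ) likelihood is ∝ λ^n e^(−λΣtᵢ). Here n = 3 and Σtᵢ = 4.70 + 10.74 + 10.93 = 26.37.
Posterior ∝ λ^4e^(−1λ) · λ^3e^(−26.37λ) = λ^7e^(−27.37λ), i.e. Gamma(8, 27.37).
Mode = (a−1)/b = 7/27.37 ≈ 0.256.

λ̂_MAP = 0.256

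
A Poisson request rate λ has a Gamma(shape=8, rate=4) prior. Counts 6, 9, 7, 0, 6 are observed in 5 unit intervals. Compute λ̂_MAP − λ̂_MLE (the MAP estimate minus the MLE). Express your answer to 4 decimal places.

Σxᵢ = 28. Posterior is Gamma(36, 9); MAP = (36−1)/9 = 35/9 ≈ 3.88889.
MLE = x̄ = 28/5 ≈ 5.60000.
Difference = 35/9 − 28/5 = -77/45 ≈ -1.7111.

MAP − MLE = -1.7111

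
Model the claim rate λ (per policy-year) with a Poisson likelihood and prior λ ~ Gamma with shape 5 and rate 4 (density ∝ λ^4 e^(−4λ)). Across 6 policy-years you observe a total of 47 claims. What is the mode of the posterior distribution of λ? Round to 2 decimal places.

λ̂_MAP = 5.10

Σxᵢ = 47, n = 6.
Posterior ∝ λ^4e^(−4λ) · λ^47e^(−6λ) = λ^51e^(−10λ), i.e. Gamma(shape=52, rate=10).
The mode of a Gamma(a, b) with a ≥ 1 (shape–rate) is (a−1)/b = 51/10 ≈ 5.10.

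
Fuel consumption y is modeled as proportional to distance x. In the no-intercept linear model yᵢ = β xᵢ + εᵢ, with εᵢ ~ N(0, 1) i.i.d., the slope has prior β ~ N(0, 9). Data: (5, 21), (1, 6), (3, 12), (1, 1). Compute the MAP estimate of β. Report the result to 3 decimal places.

log p(β | y) = −Σ(yᵢ − βxᵢ)²/(2·1) − β²/(2·9) + const.
Setting the derivative to zero: Σxᵢ(yᵢ − βxᵢ)/1 − β/9 = 0, so β = Σxᵢyᵢ / (Σxᵢ² + σ²/τ²).
Σxᵢyᵢ = 5·21 + 1·6 + 3·12 + 1·1 = 148; Σxᵢ² = 36; σ²/τ² = 1/9.
β̂_MAP = 148 / (36 + 1/9) = 148/(325/9) = 1332/325 ≈ 4.098.

β̂_MAP = 4.098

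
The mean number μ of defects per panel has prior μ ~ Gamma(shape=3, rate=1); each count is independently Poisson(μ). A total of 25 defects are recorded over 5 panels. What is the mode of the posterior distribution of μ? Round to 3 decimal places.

μ̂_MAP = 4.500

Σxᵢ = 25, n = 5.
Posterior ∝ μ^2e^(−1μ) · μ^25e^(−5μ) = μ^27e^(−6μ), i.e. Gamma(shape=28, rate=6).
The mode of a Gamma(a, b) with a ≥ 1 (shape–rate) is (a−1)/b = 27/6 ≈ 4.500.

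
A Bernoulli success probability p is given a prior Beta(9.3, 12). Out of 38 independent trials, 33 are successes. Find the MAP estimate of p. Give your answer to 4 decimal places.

p̂_MAP = 0.7208

Prior: Beta(9.3, 12).
Data: 33 successes in 38 trials. The binomial likelihood contributes p^33(1−p)^5, so the posterior is Beta(9.3+33, 12+5) = Beta(42.3, 17).
For Beta(a, b) with a, b > 1 the mode is (a−1)/(a+b−2) = 41.3/57.3 ≈ 0.7208.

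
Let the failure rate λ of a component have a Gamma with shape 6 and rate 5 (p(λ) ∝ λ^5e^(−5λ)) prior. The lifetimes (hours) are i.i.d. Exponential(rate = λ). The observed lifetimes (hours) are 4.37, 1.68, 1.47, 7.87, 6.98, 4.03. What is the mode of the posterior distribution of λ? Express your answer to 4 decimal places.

λ̂_MAP = 0.3503

The Exponential(rate=λ) likelihood is ∝ λ^n e^(−λΣtᵢ). Here n = 6 and Σtᵢ = 4.37 + 1.68 + 1.47 + 7.87 + 6.98 + 4.03 = 26.40.
Posterior ∝ λ^5e^(−5λ) · λ^6e^(−26.40λ) = λ^11e^(−31.40λ), i.e. Gamma(12, 31.40).
Mode = (a−1)/b = 11/31.40 ≈ 0.3503.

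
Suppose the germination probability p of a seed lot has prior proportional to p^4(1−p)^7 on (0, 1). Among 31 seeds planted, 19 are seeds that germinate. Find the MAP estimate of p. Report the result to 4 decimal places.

The prior density ∝ p^4(1−p)^7 is the kernel of Beta(5, 8).
Data: 19 successes in 31 trials. The binomial likelihood contributes p^19(1−p)^12, so the posterior is Beta(5+19, 8+12) = Beta(24, 20).
For Beta(a, b) with a, b > 1 the mode is (a−1)/(a+b−2) = 23/42 ≈ 0.5476.

p̂_MAP = 0.5476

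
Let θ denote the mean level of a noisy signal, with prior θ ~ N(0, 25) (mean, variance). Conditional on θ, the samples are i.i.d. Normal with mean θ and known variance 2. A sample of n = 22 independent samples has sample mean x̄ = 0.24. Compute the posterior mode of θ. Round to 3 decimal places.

n = 22, x̄ = 0.24.
For a Normal prior and Normal likelihood with known variance, the posterior is Normal; its mode equals its mean, the precision-weighted average.
Prior precision 1/σ₀² = 1/25 = 0.04; data precision n/σ² = 22/2 = 11.
θ̂ = (0.04·0 + 11·0.24) / (0.04 + 11) = 2.64/11.04 = 11/46 ≈ 0.239.

θ̂_MAP = 0.239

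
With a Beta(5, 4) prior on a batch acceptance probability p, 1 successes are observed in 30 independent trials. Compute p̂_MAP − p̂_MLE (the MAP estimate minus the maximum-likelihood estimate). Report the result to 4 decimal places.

MAP − MLE = 0.1018

Posterior is Beta(6, 33); MAP = (6−1)/(39−2) = 5/37 ≈ 0.13514.
MLE ignores the prior: p̂_MLE = k/n = 1/30 ≈ 0.03333.
Difference = 5/37 − 1/30 = 113/1110 ≈ 0.1018.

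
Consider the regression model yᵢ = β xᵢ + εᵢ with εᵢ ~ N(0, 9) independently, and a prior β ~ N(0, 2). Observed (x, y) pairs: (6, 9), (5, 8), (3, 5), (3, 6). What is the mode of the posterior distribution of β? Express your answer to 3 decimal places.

β̂_MAP = 1.521

log p(β | y) = −Σ(yᵢ − βxᵢ)²/(2·9) − β²/(2·2) + const.
Setting the derivative to zero: Σxᵢ(yᵢ − βxᵢ)/9 − β/2 = 0, so β = Σxᵢyᵢ / (Σxᵢ² + σ²/τ²).
Σxᵢyᵢ = 6·9 + 5·8 + 3·5 + 3·6 = 127; Σxᵢ² = 79; σ²/τ² = 4.5.
β̂_MAP = 127 / (79 + 4.5) = 127/83.5 ≈ 1.521.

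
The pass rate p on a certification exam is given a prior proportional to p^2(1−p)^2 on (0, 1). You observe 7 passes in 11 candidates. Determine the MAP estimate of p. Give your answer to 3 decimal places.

The prior density ∝ p^2(1−p)^2 is the kernel of Beta(3, 3).
Data: 7 successes in 11 trials. The binomial likelihood contributes p^7(1−p)^4, so the posterior is Beta(3+7, 3+4) = Beta(10, 7).
For Beta(a, b) with a, b > 1 the mode is (a−1)/(a+b−2) = 9/15 ≈ 0.600.

p̂_MAP = 0.600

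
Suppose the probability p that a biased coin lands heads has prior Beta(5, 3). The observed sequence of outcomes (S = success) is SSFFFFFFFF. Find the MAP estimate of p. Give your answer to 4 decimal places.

Prior: Beta(5, 3).
Data: 2 successes in 10 trials (from the sequence). The binomial likelihood contributes p^2(1−p)^8, so the posterior is Beta(5+2, 3+8) = Beta(7, 11).
For Beta(a, b) with a, b > 1 the mode is (a−1)/(a+b−2) = 6/16 ≈ 0.3750.

p̂_MAP = 0.3750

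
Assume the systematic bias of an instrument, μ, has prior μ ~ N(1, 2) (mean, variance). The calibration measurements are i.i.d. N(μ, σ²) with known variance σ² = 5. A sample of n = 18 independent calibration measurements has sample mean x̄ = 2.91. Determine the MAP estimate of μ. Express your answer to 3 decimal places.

μ̂_MAP = 2.677

n = 18, x̄ = 2.91.
For a Normal prior and Normal likelihood with known variance, the posterior is Normal; its mode equals its mean, the precision-weighted average.
Prior precision 1/σ₀² = 1/2 = 0.5; data precision n/σ² = 18/5 = 3.6.
μ̂ = (0.5·1 + 3.6·2.91) / (0.5 + 3.6) = 10.976/4.1 = 2744/1025 ≈ 2.677.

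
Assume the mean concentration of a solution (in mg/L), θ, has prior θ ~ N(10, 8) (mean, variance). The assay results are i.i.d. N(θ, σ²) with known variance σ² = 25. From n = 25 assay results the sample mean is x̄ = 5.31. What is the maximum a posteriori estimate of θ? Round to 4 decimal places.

n = 25, x̄ = 5.31.
For a Normal prior and Normal likelihood with known variance, the posterior is Normal; its mode equals its mean, the precision-weighted average.
Prior precision 1/σ₀² = 1/8 = 0.125; data precision n/σ² = 25/25 = 1.
θ̂ = (0.125·10 + 1·5.31) / (0.125 + 1) = 6.56/1.125 = 1312/225 ≈ 5.8311.

θ̂_MAP = 5.8311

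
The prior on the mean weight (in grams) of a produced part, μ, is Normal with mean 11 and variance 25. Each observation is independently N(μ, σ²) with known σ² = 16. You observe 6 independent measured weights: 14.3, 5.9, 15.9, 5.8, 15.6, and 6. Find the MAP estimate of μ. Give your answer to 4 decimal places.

μ̂_MAP = 10.6235

n = 6; x̄ = (14.3 + 5.9 + 15.9 + 5.8 + 15.6 + 6)/6 = 63.5/6 = 127/12 ≈ 10.5833.
For a Normal prior and Normal likelihood with known variance, the posterior is Normal; its mode equals its mean, the precision-weighted average.
Prior precision 1/σ₀² = 1/25 = 0.04; data precision n/σ² = 6/16 = 0.375.
μ̂ = (0.04·11 + 0.375·(127/12)) / (0.04 + 0.375) = 4.40875/0.415 = 3527/332 ≈ 10.6235.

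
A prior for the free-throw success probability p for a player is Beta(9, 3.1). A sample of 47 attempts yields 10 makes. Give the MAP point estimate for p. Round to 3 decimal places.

p̂_MAP = 0.315

Prior: Beta(9, 3.1).
Data: 10 successes in 47 trials. The binomial likelihood contributes p^10(1−p)^37, so the posterior is Beta(9+10, 3.1+37) = Beta(19, 40.1).
For Beta(a, b) with a, b > 1 the mode is (a−1)/(a+b−2) = 18/57.1 ≈ 0.315.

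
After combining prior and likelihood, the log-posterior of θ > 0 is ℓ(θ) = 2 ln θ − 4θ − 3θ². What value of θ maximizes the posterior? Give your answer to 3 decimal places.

θ̂_MAP = 0.333

ℓ'(θ) = 2/θ − 4 − 6θ. Setting this to zero and multiplying by θ: 6θ² + 4θ − 2 = 0.
θ = (−4 + √(4² + 4·6·2)) / (2·6) = (−4 + √64) / 12 = (−4 + 8)/12 = 1/3.
ℓ''(θ) = −2/θ² − 6 < 0, confirming a maximum.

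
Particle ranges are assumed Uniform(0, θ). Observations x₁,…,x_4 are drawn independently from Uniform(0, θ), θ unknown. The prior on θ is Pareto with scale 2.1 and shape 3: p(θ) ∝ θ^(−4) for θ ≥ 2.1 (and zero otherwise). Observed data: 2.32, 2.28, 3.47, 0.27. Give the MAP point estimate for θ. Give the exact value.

The Uniform(0, θ) likelihood is θ^(−n) for θ ≥ max(xᵢ), zero otherwise. Here max(xᵢ) = 3.47.
Posterior ∝ θ^(−4) · θ^(−4) = θ^(−8) on θ ≥ max(2.1, 3.47) = 3.47.
This density is strictly decreasing in θ, so the posterior mode lies at the lower boundary of the support.

θ̂_MAP = 3.47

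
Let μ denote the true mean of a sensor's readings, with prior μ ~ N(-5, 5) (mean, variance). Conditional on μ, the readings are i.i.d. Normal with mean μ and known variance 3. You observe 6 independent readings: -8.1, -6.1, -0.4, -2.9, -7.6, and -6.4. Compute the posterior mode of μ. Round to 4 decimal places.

n = 6; x̄ = ((-8.1) + (-6.1) + (-0.4) + (-2.9) + (-7.6) + (-6.4))/6 = -31.5/6 = -5.25.
For a Normal prior and Normal likelihood with known variance, the posterior is Normal; its mode equals its mean, the precision-weighted average.
Prior precision 1/σ₀² = 1/5 = 0.2; data precision n/σ² = 6/3 = 2.
μ̂ = (0.2·(-5) + 2·(-5.25)) / (0.2 + 2) = (-11.5)/2.2 = -115/22 ≈ -5.2273.

μ̂_MAP = -5.2273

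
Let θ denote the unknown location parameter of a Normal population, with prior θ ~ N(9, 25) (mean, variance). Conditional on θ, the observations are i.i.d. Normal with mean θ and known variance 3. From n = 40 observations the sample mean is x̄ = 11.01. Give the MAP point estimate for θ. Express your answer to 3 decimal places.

θ̂_MAP = 11.004

n = 40, x̄ = 11.01.
For a Normal prior and Normal likelihood with known variance, the posterior is Normal; its mode equals its mean, the precision-weighted average.
Prior precision 1/σ₀² = 1/25 = 0.04; data precision n/σ² = 40/3.
θ̂ = (0.04·9 + (40/3)·11.01) / (0.04 + 40/3) = 147.16/(1003/75) = 11037/1003 ≈ 11.004.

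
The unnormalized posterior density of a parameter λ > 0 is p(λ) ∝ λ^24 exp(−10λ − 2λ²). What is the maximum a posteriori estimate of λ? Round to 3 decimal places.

ℓ'(λ) = 24/λ − 10 − 4λ. Setting this to zero and multiplying by λ: 4λ² + 10λ − 24 = 0.
λ = (−10 + √(10² + 4·4·24)) / (2·4) = (−10 + √484) / 8 = (−10 + 22)/8 = 3/2.
ℓ''(λ) = −24/λ² − 4 < 0, confirming a maximum.

λ̂_MAP = 1.500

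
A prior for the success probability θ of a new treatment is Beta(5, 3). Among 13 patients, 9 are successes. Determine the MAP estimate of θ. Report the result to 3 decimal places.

θ̂_MAP = 0.684

Prior: Beta(5, 3).
Data: 9 successes in 13 trials. The binomial likelihood contributes θ^9(1−θ)^4, so the posterior is Beta(5+9, 3+4) = Beta(14, 7).
For Beta(a, b) with a, b > 1 the mode is (a−1)/(a+b−2) = 13/19 ≈ 0.684.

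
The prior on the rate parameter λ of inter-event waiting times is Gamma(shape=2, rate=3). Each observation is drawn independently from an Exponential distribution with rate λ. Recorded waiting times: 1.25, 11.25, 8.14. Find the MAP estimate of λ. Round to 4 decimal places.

The Exponential(rate=λ) likelihood is ∝ λ^n e^(−λΣtᵢ). Here n = 3 and Σtᵢ = 1.25 + 11.25 + 8.14 = 20.64.
Posterior ∝ λe^(−3λ) · λ^3e^(−20.64λ) = λ^4e^(−23.64λ), i.e. Gamma(5, 23.64).
Mode = (a−1)/b = 4/23.64 ≈ 0.1692.

λ̂_MAP = 0.1692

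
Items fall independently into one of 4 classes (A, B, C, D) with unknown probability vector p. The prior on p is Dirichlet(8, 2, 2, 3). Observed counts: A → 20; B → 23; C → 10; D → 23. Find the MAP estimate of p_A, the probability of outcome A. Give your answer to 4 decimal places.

MAP estimate of p_A = 0.3103

The posterior is Dirichlet(αᵢ + nᵢ) = Dirichlet(28, 25, 12, 26).
For a Dirichlet(a₁,…,a_K) with all aᵢ > 1, the mode has j-th component (aⱼ − 1)/(Σaᵢ − K).
Here Σaᵢ = 91 and K = 4, so p_A = (28 − 1)/(91 − 4) = 27/87 ≈ 0.3103.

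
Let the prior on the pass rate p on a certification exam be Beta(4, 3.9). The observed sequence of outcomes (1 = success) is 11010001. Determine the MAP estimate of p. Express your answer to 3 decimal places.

p̂_MAP = 0.504

Prior: Beta(4, 3.9).
Data: 4 successes in 8 trials (from the sequence). The binomial likelihood contributes p^4(1−p)^4, so the posterior is Beta(4+4, 3.9+4) = Beta(8, 7.9).
For Beta(a, b) with a, b > 1 the mode is (a−1)/(a+b−2) = 7/13.9 ≈ 0.504.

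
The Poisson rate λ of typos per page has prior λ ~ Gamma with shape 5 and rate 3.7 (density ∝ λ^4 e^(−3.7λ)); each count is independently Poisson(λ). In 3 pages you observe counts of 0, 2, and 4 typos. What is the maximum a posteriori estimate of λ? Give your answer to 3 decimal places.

λ̂_MAP = 1.493

Σxᵢ = 0+2+4 = 6, with n = 3.
Posterior ∝ λ^4e^(−3.7λ) · λ^6e^(−3λ) = λ^10e^(−6.7λ), i.e. Gamma(shape=11, rate=6.7).
The mode of a Gamma(a, b) with a ≥ 1 (shape–rate) is (a−1)/b = 10/6.7 ≈ 1.493.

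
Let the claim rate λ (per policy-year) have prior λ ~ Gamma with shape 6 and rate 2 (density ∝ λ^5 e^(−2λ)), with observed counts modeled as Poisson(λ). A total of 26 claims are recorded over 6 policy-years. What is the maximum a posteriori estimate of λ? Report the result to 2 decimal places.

λ̂_MAP = 3.88

Σxᵢ = 26, n = 6.
Posterior ∝ λ^5e^(−2λ) · λ^26e^(−6λ) = λ^31e^(−8λ), i.e. Gamma(shape=32, rate=8).
The mode of a Gamma(a, b) with a ≥ 1 (shape–rate) is (a−1)/b = 31/8 ≈ 3.88.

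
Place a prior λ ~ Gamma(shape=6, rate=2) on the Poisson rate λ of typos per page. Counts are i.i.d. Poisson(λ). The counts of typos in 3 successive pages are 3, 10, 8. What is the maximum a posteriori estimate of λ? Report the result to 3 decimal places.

λ̂_MAP = 5.200

Σxᵢ = 3+10+8 = 21, with n = 3.
Posterior ∝ λ^5e^(−2λ) · λ^21e^(−3λ) = λ^26e^(−5λ), i.e. Gamma(shape=27, rate=5).
The mode of a Gamma(a, b) with a ≥ 1 (shape–rate) is (a−1)/b = 26/5 ≈ 5.200.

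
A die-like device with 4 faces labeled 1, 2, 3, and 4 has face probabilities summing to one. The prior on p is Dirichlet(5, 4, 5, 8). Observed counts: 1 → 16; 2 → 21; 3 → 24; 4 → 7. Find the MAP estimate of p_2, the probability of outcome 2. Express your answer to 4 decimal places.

MAP estimate: 0.2791

The posterior is Dirichlet(αᵢ + nᵢ) = Dirichlet(21, 25, 29, 15).
For a Dirichlet(a₁,…,a_K) with all aᵢ > 1, the mode has j-th component (aⱼ − 1)/(Σaᵢ − K).
Here Σaᵢ = 90 and K = 4, so p_2 = (25 − 1)/(90 − 4) = 24/86 ≈ 0.2791.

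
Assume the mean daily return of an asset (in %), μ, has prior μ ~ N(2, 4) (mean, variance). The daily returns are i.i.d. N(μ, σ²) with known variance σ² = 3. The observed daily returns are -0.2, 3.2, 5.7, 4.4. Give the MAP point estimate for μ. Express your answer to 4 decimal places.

μ̂_MAP = 3.0737

n = 4; x̄ = ((-0.2) + 3.2 + 5.7 + 4.4)/4 = 13.1/4 = 3.275.
For a Normal prior and Normal likelihood with known variance, the posterior is Normal; its mode equals its mean, the precision-weighted average.
Prior precision 1/σ₀² = 1/4 = 0.25; data precision n/σ² = 4/3.
μ̂ = (0.25·2 + (4/3)·3.275) / (0.25 + 4/3) = (73/15)/(19/12) = 292/95 ≈ 3.0737.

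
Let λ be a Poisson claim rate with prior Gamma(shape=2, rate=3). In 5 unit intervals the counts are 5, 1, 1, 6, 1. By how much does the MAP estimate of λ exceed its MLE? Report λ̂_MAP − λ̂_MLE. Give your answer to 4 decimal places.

Σxᵢ = 14. Posterior is Gamma(16, 8); MAP = (16−1)/8 = 15/8 ≈ 1.87500.
MLE = x̄ = 14/5 ≈ 2.80000.
Difference = 15/8 − 14/5 = -37/40 ≈ -0.9250.

MAP − MLE = -0.9250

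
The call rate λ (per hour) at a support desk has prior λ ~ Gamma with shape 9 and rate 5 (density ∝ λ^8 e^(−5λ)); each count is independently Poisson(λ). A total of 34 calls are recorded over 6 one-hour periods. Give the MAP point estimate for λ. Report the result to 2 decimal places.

Σxᵢ = 34, n = 6.
Posterior ∝ λ^8e^(−5λ) · λ^34e^(−6λ) = λ^42e^(−11λ), i.e. Gamma(shape=43, rate=11).
The mode of a Gamma(a, b) with a ≥ 1 (shape–rate) is (a−1)/b = 42/11 ≈ 3.82.

λ̂_MAP = 3.82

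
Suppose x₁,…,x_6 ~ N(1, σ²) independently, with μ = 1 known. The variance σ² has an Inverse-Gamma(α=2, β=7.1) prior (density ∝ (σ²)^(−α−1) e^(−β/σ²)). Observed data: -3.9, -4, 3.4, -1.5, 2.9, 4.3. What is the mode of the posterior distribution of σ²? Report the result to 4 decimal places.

Sum of squared deviations about the known mean: SS = (-3.9−1)² + (-4−1)² + (3.4−1)² + (-1.5−1)² + (2.9−1)² + (4.3−1)² = 75.52.
The Normal likelihood contributes (σ²)^(−n/2) exp(−SS/(2σ²)), so the posterior is Inverse-Gamma(α + n/2, β + SS/2) = Inverse-Gamma(5, 44.86).
The mode of Inverse-Gamma(a, b) is b/(a+1) = 44.86/6 ≈ 7.4767.

σ̂²_MAP = 7.4767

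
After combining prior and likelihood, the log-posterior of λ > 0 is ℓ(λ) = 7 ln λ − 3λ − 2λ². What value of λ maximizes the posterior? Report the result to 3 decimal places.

λ̂_MAP = 1.000

ℓ'(λ) = 7/λ − 3 − 4λ. Setting this to zero and multiplying by λ: 4λ² + 3λ − 7 = 0.
λ = (−3 + √(3² + 4·4·7)) / (2·4) = (−3 + √121) / 8 = (−3 + 11)/8 = 1.
ℓ''(λ) = −7/λ² − 4 < 0, confirming a maximum.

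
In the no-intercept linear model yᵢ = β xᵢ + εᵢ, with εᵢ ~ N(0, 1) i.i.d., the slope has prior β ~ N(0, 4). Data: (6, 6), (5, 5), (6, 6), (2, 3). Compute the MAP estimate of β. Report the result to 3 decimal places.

β̂_MAP = 1.017

log p(β | y) = −Σ(yᵢ − βxᵢ)²/(2·1) − β²/(2·4) + const.
Setting the derivative to zero: Σxᵢ(yᵢ − βxᵢ)/1 − β/4 = 0, so β = Σxᵢyᵢ / (Σxᵢ² + σ²/τ²).
Σxᵢyᵢ = 6·6 + 5·5 + 6·6 + 2·3 = 103; Σxᵢ² = 101; σ²/τ² = 0.25.
β̂_MAP = 103 / (101 + 0.25) = 103/101.25 ≈ 1.017.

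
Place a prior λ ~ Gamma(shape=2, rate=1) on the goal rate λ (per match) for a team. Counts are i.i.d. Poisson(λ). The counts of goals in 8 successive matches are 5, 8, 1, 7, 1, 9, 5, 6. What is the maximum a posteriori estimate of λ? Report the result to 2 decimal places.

λ̂_MAP = 4.78

Σxᵢ = 5+8+1+7+1+9+5+6 = 42, with n = 8.
Posterior ∝ λe^(−1λ) · λ^42e^(−8λ) = λ^43e^(−9λ), i.e. Gamma(shape=44, rate=9).
The mode of a Gamma(a, b) with a ≥ 1 (shape–rate) is (a−1)/b = 43/9 ≈ 4.78.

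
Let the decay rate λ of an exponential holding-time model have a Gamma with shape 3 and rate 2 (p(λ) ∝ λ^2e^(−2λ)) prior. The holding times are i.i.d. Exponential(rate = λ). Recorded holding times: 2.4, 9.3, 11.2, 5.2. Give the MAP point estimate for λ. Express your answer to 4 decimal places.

λ̂_MAP = 0.1993

The Exponential(rate=λ) likelihood is ∝ λ^n e^(−λΣtᵢ). Here n = 4 and Σtᵢ = 2.4 + 9.3 + 11.2 + 5.2 = 28.1.
Posterior ∝ λ^2e^(−2λ) · λ^4e^(−28.1λ) = λ^6e^(−30.1λ), i.e. Gamma(7, 30.1).
Mode = (a−1)/b = 6/30.1 ≈ 0.1993.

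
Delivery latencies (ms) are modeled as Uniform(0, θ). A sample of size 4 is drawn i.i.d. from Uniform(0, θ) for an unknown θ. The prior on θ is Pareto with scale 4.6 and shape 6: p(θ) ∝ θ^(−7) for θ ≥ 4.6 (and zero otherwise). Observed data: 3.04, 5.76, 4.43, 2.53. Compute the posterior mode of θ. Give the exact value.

The Uniform(0, θ) likelihood is θ^(−n) for θ ≥ max(xᵢ), zero otherwise. Here max(xᵢ) = 5.76.
Posterior ∝ θ^(−7) · θ^(−4) = θ^(−11) on θ ≥ max(4.6, 5.76) = 5.76.
This density is strictly decreasing in θ, so the posterior mode lies at the lower boundary of the support.

θ̂_MAP = 5.76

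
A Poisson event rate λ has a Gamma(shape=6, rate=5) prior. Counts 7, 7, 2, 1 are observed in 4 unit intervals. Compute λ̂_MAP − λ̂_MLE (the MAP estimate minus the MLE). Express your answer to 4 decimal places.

MAP − MLE = -1.8056

Σxᵢ = 17. Posterior is Gamma(23, 9); MAP = (23−1)/9 = 22/9 ≈ 2.44444.
MLE = x̄ = 17/4 ≈ 4.25000.
Difference = 22/9 − 17/4 = -65/36 ≈ -1.8056.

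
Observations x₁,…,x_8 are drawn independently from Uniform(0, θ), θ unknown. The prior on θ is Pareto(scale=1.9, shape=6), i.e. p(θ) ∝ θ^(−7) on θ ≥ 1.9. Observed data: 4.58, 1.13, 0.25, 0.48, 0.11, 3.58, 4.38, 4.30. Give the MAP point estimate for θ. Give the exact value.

The Uniform(0, θ) likelihood is θ^(−n) for θ ≥ max(xᵢ), zero otherwise. Here max(xᵢ) = 4.58.
Posterior ∝ θ^(−7) · θ^(−8) = θ^(−15) on θ ≥ max(1.9, 4.58) = 4.58.
This density is strictly decreasing in θ, so the posterior mode lies at the lower boundary of the support.

θ̂_MAP = 4.58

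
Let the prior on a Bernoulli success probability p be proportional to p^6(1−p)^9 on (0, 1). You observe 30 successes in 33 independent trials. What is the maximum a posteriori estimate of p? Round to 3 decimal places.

p̂_MAP = 0.750

The prior density ∝ p^6(1−p)^9 is the kernel of Beta(7, 10).
Data: 30 successes in 33 trials. The binomial likelihood contributes p^30(1−p)^3, so the posterior is Beta(7+30, 10+3) = Beta(37, 13).
For Beta(a, b) with a, b > 1 the mode is (a−1)/(a+b−2) = 36/48 ≈ 0.750.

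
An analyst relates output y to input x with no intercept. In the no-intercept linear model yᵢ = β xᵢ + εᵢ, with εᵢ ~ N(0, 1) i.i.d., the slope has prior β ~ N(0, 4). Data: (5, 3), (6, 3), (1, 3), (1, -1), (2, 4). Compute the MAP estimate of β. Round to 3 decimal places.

log p(β | y) = −Σ(yᵢ − βxᵢ)²/(2·1) − β²/(2·4) + const.
Setting the derivative to zero: Σxᵢ(yᵢ − βxᵢ)/1 − β/4 = 0, so β = Σxᵢyᵢ / (Σxᵢ² + σ²/τ²).
Σxᵢyᵢ = 5·3 + 6·3 + 1·3 + 1·(-1) + 2·4 = 43; Σxᵢ² = 67; σ²/τ² = 0.25.
β̂_MAP = 43 / (67 + 0.25) = 43/67.25 ≈ 0.639.

β̂_MAP = 0.639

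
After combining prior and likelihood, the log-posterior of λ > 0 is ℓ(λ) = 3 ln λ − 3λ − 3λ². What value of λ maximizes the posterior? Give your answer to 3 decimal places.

ℓ'(λ) = 3/λ − 3 − 6λ. Setting this to zero and multiplying by λ: 6λ² + 3λ − 3 = 0.
λ = (−3 + √(3² + 4·6·3)) / (2·6) = (−3 + √81) / 12 = (−3 + 9)/12 = 1/2.
ℓ''(λ) = −3/λ² − 6 < 0, confirming a maximum.

λ̂_MAP = 0.500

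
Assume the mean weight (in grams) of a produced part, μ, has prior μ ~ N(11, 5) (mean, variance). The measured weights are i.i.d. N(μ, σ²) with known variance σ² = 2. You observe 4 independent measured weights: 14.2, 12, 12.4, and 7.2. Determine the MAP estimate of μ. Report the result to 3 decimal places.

n = 4; x̄ = (14.2 + 12 + 12.4 + 7.2)/4 = 45.8/4 = 11.45.
For a Normal prior and Normal likelihood with known variance, the posterior is Normal; its mode equals its mean, the precision-weighted average.
Prior precision 1/σ₀² = 1/5 = 0.2; data precision n/σ² = 4/2 = 2.
μ̂ = (0.2·11 + 2·11.45) / (0.2 + 2) = 25.1/2.2 = 251/22 ≈ 11.409.

μ̂_MAP = 11.409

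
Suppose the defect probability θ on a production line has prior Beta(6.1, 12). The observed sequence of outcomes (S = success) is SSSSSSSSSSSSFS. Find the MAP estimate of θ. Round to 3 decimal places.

θ̂_MAP = 0.601

Prior: Beta(6.1, 12).
Data: 13 successes in 14 trials (from the sequence). The binomial likelihood contributes θ^13(1−θ)^1, so the posterior is Beta(6.1+13, 12+1) = Beta(19.1, 13).
For Beta(a, b) with a, b > 1 the mode is (a−1)/(a+b−2) = 18.1/30.1 ≈ 0.601.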